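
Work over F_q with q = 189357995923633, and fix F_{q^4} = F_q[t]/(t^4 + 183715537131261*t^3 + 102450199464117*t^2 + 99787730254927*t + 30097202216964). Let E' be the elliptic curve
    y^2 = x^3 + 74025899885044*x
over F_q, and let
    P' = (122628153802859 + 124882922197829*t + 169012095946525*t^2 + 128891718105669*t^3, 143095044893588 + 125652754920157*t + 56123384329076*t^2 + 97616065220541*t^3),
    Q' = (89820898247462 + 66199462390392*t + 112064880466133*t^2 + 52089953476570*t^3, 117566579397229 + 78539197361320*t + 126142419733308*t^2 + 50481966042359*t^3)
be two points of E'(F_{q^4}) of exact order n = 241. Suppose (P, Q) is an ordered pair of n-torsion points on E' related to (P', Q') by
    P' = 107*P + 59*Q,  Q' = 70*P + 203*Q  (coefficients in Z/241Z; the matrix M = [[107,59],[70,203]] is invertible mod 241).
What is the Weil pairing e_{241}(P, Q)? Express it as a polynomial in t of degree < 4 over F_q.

95148622363072 + 187071133430834*t + 172662732960971*t^2 + 143760474286367*t^3

Under M = [[107,59],[70,203]] in GL_2(Z/241), e_{241}(P',Q') = e_{241}(P,Q)^(107*203-59*70 mod 241).
107*203 - 59*70 = 17591; reduced mod 241: det = 239, inverse 120.
Double-and-add over 11110001: 8-1 doublings, 5-1 additions; each step l_{T,T}/v_{2T} or l_{T,P'}/v at Q'+S for random S.
f_P(D_Q)/f_Q(D_P) = 11456968336118 + 61378000470462*t + 175803544725531*t^2 + 2676249397856*t^3.
e_{241}(P,Q) = (11456968336118 + 61378000470462*t + 175803544725531*t^2 + 2676249397856*t^3)^{120} = 95148622363072 + 187071133430834*t + 172662732960971*t^2 + 143760474286367*t^3.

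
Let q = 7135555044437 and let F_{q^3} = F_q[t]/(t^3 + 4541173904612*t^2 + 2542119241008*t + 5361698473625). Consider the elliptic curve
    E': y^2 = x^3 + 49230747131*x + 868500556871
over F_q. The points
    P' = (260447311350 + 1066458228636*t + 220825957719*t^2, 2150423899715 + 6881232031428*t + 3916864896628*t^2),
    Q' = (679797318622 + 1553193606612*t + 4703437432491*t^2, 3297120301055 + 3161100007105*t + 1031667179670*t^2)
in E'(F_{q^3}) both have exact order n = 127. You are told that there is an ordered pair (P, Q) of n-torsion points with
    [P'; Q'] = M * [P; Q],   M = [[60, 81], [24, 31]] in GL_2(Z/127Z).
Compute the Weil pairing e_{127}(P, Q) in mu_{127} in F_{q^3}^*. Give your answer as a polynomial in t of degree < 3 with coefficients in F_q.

e_{127} is bilinear + alternating on E[127], so e_{127}(60*P + 81*Q, 24*P + 31*Q) = e_{127}(P,Q)^(60*31-81*24).
Inverting 43 mod 127: 65. Thus e_{127}(P,Q) = e(P',Q')^{65}.
7-bit Miller (1111111) on E'/F_{7135555044437} with a'=49230747131, b'=868500556871: accumulate tangent/chord ratios at Q'+S and P'+S'.
f_P(D_Q)/f_Q(D_P) = 3760309832129 + 5918928597005*t + 196044778813*t^2.
Finally e_{127}(P,Q) = 371239501316 + 5429856612076*t + 837299351353*t^2.

371239501316 + 5429856612076*t + 837299351353*t^2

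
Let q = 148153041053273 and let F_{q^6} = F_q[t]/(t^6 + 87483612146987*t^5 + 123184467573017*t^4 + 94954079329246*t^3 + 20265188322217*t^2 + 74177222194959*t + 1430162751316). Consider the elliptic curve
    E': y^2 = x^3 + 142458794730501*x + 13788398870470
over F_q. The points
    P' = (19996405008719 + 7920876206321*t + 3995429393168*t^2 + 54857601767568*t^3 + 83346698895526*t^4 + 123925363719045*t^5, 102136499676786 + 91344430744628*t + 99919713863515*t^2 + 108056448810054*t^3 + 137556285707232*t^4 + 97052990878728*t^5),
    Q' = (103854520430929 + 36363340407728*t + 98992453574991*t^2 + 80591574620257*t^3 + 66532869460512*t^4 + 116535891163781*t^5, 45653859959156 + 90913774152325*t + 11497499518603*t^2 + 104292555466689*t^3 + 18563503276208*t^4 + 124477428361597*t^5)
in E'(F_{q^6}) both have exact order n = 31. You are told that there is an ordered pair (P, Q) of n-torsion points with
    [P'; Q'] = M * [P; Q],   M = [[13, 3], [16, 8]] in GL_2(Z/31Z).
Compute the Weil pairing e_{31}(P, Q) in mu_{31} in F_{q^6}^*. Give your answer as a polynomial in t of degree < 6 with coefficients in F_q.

e_{31}(aP+bQ,cP+dQ) = e_{31}(P,Q)^(ad-bc); with (a,b,c,d)=(13,3,16,8) this gives the det-31 law.
det(M) mod 31 = 25; its inverse in (Z/31)^* is 5 (check: 25*5 mod 31 = 1).
Double-and-add over 11111: 5-1 doublings, 5-1 additions; each step l_{T,T}/v_{2T} or l_{T,P'}/v at Q'+S for random S.
So e_{31}(P',Q') = 104240158891338 + 76443407777756*t + 77305793304497*t^2 + 91925486619115*t^3 + 29752160441291*t^4 + 105862123786722*t^5.
Hence e(P,Q) = 37515872420992 + 135091861948714*t + 114016194542375*t^2 + 52757527818029*t^3 + 79565158331275*t^4 + 112834904663767*t^5 in F_{148153041053273^6}^*.

37515872420992 + 135091861948714*t + 114016194542375*t^2 + 52757527818029*t^3 + 79565158331275*t^4 + 112834904663767*t^5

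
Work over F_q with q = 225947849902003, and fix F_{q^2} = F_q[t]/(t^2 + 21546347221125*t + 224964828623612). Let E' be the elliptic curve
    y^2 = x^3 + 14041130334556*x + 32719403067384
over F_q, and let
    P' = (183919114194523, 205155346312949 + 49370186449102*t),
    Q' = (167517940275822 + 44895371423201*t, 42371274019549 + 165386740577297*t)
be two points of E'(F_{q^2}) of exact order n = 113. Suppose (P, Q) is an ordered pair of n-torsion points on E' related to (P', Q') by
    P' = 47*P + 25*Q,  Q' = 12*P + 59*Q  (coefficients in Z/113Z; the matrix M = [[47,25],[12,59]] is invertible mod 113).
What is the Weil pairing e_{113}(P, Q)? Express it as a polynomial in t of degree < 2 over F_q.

The 113-Weil pairing on E[113] over F_{225947849902003} is alternating-bilinear: e_{113}(P',Q') = e_{113}(P,Q)^det(M).
det M = 47*59 - 25*12 = 2473 = 100 (mod 113); 100^{-1} = 26 (mod 113).
Miller loop for e_{113} over F_{225947849902003^2}: bits of 113 = 1110001; 6 double steps + 3 add steps, l/v at each.
Miller gives e_{113}(P',Q') = 184506272828238 + 23061347757239*t in F_{225947849902003^2}.
(184506272828238 + 23061347757239*t)^{26} mod (225947849902003,f) = 99673990509732 + 75898373815739*t.

99673990509732 + 75898373815739*t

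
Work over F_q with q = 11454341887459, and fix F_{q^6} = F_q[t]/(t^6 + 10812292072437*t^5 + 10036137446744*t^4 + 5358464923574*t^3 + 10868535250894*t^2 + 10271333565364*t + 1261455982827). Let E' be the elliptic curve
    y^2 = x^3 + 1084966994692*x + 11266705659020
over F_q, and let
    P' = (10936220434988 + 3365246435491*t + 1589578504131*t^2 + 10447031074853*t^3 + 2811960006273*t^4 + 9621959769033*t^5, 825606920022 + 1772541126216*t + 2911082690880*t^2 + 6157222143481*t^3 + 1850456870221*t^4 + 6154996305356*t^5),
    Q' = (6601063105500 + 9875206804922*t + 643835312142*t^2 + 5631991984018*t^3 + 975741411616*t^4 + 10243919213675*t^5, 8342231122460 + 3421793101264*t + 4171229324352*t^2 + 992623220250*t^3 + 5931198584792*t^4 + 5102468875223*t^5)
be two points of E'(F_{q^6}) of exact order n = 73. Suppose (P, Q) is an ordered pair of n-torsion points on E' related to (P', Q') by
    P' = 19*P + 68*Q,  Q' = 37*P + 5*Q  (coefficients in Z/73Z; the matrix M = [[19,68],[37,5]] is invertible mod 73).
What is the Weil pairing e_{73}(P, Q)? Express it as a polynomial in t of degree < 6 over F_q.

11405061879666 + 7775408939030*t + 6709408724222*t^2 + 5222806730592*t^3 + 7061948480977*t^4 + 1557721627142*t^5

Under M = [[19,68],[37,5]] in GL_2(Z/73), e_{73}(P',Q') = e_{73}(P,Q)^(19*5-68*37 mod 73).
det(M) mod 73 = 61; its inverse in (Z/73)^* is 6 (check: 61*6 mod 73 = 1).
Build f_{73,P'} and f_{73,Q'} via the 7-bit ladder of 73=1001001_2; evaluate at shifted divisors; quotient in F_{11454341887459^6}.
Miller gives e_{73}(P',Q') = 10153635776387 + 1930144429491*t + 519442374057*t^2 + 10630378231143*t^3 + 5674391447658*t^4 + 4299871184771*t^5 in F_{11454341887459^6}.
(10153635776387 + 1930144429491*t + 519442374057*t^2 + 10630378231143*t^3 + 5674391447658*t^4 + 4299871184771*t^5)^{6} mod (11454341887459,f) = 11405061879666 + 7775408939030*t + 6709408724222*t^2 + 5222806730592*t^3 + 7061948480977*t^4 + 1557721627142*t^5.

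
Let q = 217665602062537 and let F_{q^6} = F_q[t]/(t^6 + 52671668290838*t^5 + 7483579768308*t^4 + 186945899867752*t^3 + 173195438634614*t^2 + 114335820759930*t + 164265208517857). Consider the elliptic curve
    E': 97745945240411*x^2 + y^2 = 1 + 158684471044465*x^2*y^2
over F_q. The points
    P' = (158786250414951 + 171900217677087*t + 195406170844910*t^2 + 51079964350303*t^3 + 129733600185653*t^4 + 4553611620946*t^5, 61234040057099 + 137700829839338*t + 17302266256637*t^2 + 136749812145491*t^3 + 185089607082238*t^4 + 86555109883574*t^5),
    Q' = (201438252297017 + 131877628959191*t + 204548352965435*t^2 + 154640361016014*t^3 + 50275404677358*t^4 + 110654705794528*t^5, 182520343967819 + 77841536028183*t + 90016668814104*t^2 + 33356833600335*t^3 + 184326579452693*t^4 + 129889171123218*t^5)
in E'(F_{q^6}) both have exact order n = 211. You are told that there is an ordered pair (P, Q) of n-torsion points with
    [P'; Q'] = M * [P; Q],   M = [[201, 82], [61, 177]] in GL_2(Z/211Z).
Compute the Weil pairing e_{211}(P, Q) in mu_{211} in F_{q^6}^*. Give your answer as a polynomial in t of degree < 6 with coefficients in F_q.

160100868046520 + 157225804764763*t + 42093193909366*t^2 + 192403251365119*t^3 + 170024197754335*t^4 + 52836926605562*t^5

The 211-Weil pairing on E[211] over F_{217665602062537} is alternating-bilinear: e_{211}(P',Q') = e_{211}(P,Q)^det(M).
So e_{211}(P,Q) = e_{211}(P',Q')^{116}, since 191*116 = 1 mod 211.
Edwards->Montgomery: u=(1+y)/(1-y), v=u/x -> 14216278780673v^2=u^3+7682961286200u^2+u; then x_W=93598169580255u+42738402714146: y^2=x^3+164776383942218.
Miller loop for e_{211} over F_{217665602062537^6}: bits of 211 = 11010011; 7 double steps + 4 add steps, l/v at each.
e_{211}(P',Q') = 119276649580518 + 74421938397885*t + 185159604147438*t^2 + 94136924475054*t^3 + 162535010884206*t^4 + 171058291717288*t^5.
Finally e_{211}(P,Q) = 160100868046520 + 157225804764763*t + 42093193909366*t^2 + 192403251365119*t^3 + 170024197754335*t^4 + 52836926605562*t^5.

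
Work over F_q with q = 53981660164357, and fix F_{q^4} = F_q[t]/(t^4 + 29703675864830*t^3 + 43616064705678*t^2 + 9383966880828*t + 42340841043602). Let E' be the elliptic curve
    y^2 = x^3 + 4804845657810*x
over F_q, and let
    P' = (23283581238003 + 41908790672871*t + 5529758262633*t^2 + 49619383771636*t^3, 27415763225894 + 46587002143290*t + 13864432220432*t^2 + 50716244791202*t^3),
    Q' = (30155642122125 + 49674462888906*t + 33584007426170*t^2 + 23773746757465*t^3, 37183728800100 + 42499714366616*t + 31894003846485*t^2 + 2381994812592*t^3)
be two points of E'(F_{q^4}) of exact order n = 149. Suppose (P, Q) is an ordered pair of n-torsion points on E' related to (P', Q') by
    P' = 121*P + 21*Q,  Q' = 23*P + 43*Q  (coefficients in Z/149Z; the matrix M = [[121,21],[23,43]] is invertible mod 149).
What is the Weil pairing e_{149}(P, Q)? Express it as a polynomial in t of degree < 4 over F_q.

Alternating bilinearity on E[149] (values in mu_{149} in F_{53981660164357^4}) gives e(P',Q') = e(P,Q)^det(M).
So e_{149}(P,Q) = e_{149}(P',Q')^{90}, since 101*90 = 1 mod 149.
Build f_{149,P'} and f_{149,Q'} via the 8-bit ladder of 149=10010101_2; evaluate at shifted divisors; quotient in F_{53981660164357^4}.
The quotient is 9558628850994 + 33378102494241*t + 13294256937012*t^2 + 13942040125889*t^3.
Hence e(P,Q) = 1082440355160 + 47441180002161*t + 37352178852706*t^2 + 24235602755328*t^3 in F_{53981660164357^4}^*.

1082440355160 + 47441180002161*t + 37352178852706*t^2 + 24235602755328*t^3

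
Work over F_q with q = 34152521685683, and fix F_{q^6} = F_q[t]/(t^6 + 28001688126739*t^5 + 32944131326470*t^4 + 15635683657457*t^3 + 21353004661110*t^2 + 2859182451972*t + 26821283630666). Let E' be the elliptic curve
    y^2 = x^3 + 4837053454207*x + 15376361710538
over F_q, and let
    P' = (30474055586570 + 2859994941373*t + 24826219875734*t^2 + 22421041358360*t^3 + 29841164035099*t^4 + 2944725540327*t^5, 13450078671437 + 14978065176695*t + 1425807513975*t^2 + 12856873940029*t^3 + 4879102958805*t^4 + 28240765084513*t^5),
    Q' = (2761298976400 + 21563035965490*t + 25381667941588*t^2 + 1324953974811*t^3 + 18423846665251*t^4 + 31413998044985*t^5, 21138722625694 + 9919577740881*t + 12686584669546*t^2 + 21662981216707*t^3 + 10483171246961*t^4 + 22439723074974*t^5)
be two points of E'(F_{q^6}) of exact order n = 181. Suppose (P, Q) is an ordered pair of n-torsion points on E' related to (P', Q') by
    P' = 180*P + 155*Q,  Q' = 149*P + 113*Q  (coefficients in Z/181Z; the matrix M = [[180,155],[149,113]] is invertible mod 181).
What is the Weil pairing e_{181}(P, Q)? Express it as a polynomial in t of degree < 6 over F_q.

e_{181} is bilinear + alternating on E[181], so e_{181}(180*P + 155*Q, 149*P + 113*Q) = e_{181}(P,Q)^(180*113-155*149).
det(M) mod 181 = 141; its inverse in (Z/181)^* is 95 (check: 141*95 mod 181 = 1).
Run Miller on y^2=x^3+4837053454207*x+15376361710538 over F_{34152521685683}: ladder 10110101 (8 bits); e = f_P(D_Q)/f_Q(D_P).
Miller gives e_{181}(P',Q') = 1043883029858 + 674437156598*t + 10650101165833*t^2 + 20680990396437*t^3 + 4896914815218*t^4 + 6855733102510*t^5 in F_{34152521685683^6}.
Raise to 95: e(P,Q) = 8958584935217 + 11593058841764*t + 10109072836218*t^2 + 24032239711245*t^3 + 3577755485678*t^4 + 32210785449041*t^5 in mu_{181}.

8958584935217 + 11593058841764*t + 10109072836218*t^2 + 24032239711245*t^3 + 3577755485678*t^4 + 32210785449041*t^5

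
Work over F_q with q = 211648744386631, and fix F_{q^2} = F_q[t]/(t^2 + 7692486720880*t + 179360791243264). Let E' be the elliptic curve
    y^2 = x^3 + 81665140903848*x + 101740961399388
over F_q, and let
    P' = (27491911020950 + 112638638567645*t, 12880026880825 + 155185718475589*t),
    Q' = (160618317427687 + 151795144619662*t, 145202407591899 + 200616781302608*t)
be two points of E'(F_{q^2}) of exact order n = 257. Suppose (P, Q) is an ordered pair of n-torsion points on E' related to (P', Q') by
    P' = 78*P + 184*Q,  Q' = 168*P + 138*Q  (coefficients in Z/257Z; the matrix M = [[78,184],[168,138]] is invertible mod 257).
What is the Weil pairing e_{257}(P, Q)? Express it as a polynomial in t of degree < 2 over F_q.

e_{257}(aP+bQ,cP+dQ) = e_{257}(P,Q)^(ad-bc); with (a,b,c,d)=(78,184,168,138) this gives the det-257 law.
78*138 - 184*168 = -20148; reduced mod 257: det = 155, inverse 194.
Double-and-add over 100000001: 9-1 doublings, 2-1 additions; each step l_{T,T}/v_{2T} or l_{T,P'}/v at Q'+S for random S.
e_{257}(P',Q') = 141952547981857 + 113517474015859*t.
Thus e_{257}(P,Q) = 124665919782935 + 116698519634957*t.

124665919782935 + 116698519634957*t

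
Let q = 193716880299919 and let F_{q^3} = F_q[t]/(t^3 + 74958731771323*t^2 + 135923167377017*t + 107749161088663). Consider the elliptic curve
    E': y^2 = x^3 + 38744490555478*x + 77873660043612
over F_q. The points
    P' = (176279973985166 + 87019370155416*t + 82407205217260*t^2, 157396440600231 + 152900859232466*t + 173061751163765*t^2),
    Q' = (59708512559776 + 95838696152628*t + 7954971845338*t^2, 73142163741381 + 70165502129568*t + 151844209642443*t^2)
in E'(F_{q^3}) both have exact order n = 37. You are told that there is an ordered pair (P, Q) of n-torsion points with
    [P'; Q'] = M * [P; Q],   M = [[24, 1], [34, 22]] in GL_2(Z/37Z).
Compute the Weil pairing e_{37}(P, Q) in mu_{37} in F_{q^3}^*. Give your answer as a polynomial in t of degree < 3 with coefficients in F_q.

190791095774409 + 49978686430358*t + 44662411889002*t^2

e_{37}(aP+bQ,cP+dQ) = e_{37}(P,Q)^(ad-bc); with (a,b,c,d)=(24,1,34,22) this gives the det-37 law.
Inverting 13 mod 37: 20. Thus e_{37}(P,Q) = e(P',Q')^{20}.
6-bit Miller (100101) on E'/F_{193716880299919} with a'=38744490555478, b'=77873660043612: accumulate tangent/chord ratios at Q'+S and P'+S'.
e_{37}(P',Q') = 137292577568093 + 96885012081668*t + 174884888812527*t^2.
Raise to 20: e(P,Q) = 190791095774409 + 49978686430358*t + 44662411889002*t^2 in mu_{37}.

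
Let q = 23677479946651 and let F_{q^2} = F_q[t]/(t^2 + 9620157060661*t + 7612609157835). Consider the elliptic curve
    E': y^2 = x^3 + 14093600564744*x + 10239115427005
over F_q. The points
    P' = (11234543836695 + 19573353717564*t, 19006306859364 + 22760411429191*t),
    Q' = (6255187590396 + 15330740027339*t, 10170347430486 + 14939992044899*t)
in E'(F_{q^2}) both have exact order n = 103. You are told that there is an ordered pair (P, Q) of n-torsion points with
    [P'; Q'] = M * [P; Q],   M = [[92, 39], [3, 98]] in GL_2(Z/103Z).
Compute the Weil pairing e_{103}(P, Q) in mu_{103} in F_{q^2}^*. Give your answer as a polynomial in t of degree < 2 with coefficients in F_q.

3673324230998 + 14029404835790*t

The 103-Weil pairing on E[103] over F_{23677479946651} is alternating-bilinear: e_{103}(P',Q') = e_{103}(P,Q)^det(M).
92*98 - 39*3 = 8899; reduced mod 103: det = 41, inverse 98.
Run Miller on y^2=x^3+14093600564744*x+10239115427005 over F_{23677479946651}: ladder 1100111 (7 bits); e = f_P(D_Q)/f_Q(D_P).
Result: e(P',Q') = 5062320701359 + 21676495958965*t.
Raise to 98: e(P,Q) = 3673324230998 + 14029404835790*t in mu_{103}.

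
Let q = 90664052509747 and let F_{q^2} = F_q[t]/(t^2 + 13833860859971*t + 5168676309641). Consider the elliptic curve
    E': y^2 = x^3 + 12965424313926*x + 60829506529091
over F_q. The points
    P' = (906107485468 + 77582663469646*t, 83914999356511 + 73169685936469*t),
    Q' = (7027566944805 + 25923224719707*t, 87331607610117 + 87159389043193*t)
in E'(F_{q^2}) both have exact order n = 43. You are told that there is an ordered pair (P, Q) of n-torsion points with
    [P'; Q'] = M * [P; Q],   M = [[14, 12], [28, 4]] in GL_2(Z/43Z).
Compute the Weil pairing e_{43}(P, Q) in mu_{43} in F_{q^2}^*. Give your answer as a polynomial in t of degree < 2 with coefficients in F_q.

Under M = [[14,12],[28,4]] in GL_2(Z/43), e_{43}(P',Q') = e_{43}(P,Q)^(14*4-12*28 mod 43).
det M = 14*4 - 12*28 = -280 = 21 (mod 43); 21^{-1} = 41 (mod 43).
Double-and-add over 101011: 6-1 doublings, 4-1 additions; each step l_{T,T}/v_{2T} or l_{T,P'}/v at Q'+S for random S.
e_{43}(P',Q') = 83505113578707 + 51833240868405*t.
(83505113578707 + 51833240868405*t)^{41} mod (90664052509747,f) = 76844801651805 + 13150938779086*t.

76844801651805 + 13150938779086*t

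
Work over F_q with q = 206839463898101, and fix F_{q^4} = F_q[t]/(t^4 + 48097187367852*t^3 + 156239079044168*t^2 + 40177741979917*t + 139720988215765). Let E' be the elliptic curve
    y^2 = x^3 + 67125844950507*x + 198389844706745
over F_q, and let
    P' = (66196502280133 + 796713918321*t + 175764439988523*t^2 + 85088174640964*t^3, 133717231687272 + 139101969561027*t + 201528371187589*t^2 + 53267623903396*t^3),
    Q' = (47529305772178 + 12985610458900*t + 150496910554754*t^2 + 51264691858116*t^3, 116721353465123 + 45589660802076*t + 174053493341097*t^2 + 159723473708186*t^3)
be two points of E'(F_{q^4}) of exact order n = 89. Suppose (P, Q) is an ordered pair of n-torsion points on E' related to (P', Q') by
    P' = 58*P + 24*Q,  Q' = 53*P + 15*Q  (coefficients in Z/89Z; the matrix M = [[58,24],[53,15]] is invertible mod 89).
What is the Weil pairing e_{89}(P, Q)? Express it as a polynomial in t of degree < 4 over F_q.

199187310097899 + 112371056529798*t + 15543663910555*t^2 + 172730562497858*t^3

e_{89}(aP+bQ,cP+dQ) = e_{89}(P,Q)^(ad-bc); with (a,b,c,d)=(58,24,53,15) this gives the det-89 law.
det M = 58*15 - 24*53 = -402 = 43 (mod 89); 43^{-1} = 29 (mod 89).
Run Miller on y^2=x^3+67125844950507*x+198389844706745 over F_{206839463898101}: ladder 1011001 (7 bits); e = f_P(D_Q)/f_Q(D_P).
f_P(D_Q)/f_Q(D_P) = 172750118172640 + 142807239382006*t + 136825172866467*t^2 + 140031636006670*t^3.
e_{89}(P,Q) = (172750118172640 + 142807239382006*t + 136825172866467*t^2 + 140031636006670*t^3)^{29} = 199187310097899 + 112371056529798*t + 15543663910555*t^2 + 172730562497858*t^3.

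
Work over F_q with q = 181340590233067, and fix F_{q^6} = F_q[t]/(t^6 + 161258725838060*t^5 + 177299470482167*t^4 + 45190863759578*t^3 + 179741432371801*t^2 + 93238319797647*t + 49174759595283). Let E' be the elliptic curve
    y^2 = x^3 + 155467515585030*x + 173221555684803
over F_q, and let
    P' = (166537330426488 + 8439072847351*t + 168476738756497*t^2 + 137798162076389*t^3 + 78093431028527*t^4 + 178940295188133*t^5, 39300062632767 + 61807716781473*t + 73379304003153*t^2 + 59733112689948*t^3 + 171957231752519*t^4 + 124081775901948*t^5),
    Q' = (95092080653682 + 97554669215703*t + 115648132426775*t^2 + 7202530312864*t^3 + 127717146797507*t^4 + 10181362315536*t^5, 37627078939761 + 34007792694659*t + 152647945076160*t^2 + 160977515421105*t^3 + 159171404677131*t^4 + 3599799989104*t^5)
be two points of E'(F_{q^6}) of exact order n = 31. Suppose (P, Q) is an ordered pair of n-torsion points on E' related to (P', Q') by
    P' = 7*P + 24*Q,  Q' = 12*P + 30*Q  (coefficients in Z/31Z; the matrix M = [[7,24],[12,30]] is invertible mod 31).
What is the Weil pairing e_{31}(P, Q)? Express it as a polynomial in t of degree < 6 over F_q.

Under M = [[7,24],[12,30]] in GL_2(Z/31), e_{31}(P',Q') = e_{31}(P,Q)^(7*30-24*12 mod 31).
det(M) mod 31 = 15; its inverse in (Z/31)^* is 29 (check: 15*29 mod 31 = 1).
Double-and-add over 11111: 5-1 doublings, 5-1 additions; each step l_{T,T}/v_{2T} or l_{T,P'}/v at Q'+S for random S.
e_{31}(P',Q') = 81799094480917 + 180938879871269*t + 119850786824245*t^2 + 81044504239405*t^3 + 110150481918862*t^4 + 158368356634261*t^5.
Finally e_{31}(P,Q) = 41337750018626 + 103298111767964*t + 12733374516470*t^2 + 62229980053382*t^3 + 85774266157186*t^4 + 146122037763469*t^5.

41337750018626 + 103298111767964*t + 12733374516470*t^2 + 62229980053382*t^3 + 85774266157186*t^4 + 146122037763469*t^5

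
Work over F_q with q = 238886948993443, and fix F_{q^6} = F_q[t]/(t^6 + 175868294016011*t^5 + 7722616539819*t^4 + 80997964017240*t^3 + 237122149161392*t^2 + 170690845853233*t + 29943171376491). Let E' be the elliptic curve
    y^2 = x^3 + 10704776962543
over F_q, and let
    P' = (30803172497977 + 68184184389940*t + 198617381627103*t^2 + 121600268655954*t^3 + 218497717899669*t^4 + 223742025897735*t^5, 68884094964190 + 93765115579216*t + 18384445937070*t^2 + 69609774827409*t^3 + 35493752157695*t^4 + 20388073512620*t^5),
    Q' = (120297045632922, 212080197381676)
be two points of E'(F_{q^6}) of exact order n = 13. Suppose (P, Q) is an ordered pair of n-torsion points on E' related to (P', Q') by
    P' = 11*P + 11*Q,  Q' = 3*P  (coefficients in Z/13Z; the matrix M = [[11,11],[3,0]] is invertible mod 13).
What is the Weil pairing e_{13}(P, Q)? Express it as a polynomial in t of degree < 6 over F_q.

166543151347891 + 33794368710642*t + 26860423512683*t^2 + 116329287294708*t^3 + 104778167296917*t^4 + 113866241721302*t^5

e_{13}(aP+bQ,cP+dQ) = e_{13}(P,Q)^(ad-bc); with (a,b,c,d)=(11,11,3,0) this gives the det-13 law.
So e_{13}(P,Q) = e_{13}(P',Q')^{11}, since 6*11 = 1 mod 13.
Miller loop for e_{13} over F_{238886948993443^6}: bits of 13 = 1101; 3 double steps + 2 add steps, l/v at each.
So e_{13}(P',Q') = 64483906049894 + 214874909644862*t + 10704468666107*t^2 + 71903315246210*t^3 + 103563037099356*t^4 + 41527968079935*t^5.
Finally e_{13}(P,Q) = 166543151347891 + 33794368710642*t + 26860423512683*t^2 + 116329287294708*t^3 + 104778167296917*t^4 + 113866241721302*t^5.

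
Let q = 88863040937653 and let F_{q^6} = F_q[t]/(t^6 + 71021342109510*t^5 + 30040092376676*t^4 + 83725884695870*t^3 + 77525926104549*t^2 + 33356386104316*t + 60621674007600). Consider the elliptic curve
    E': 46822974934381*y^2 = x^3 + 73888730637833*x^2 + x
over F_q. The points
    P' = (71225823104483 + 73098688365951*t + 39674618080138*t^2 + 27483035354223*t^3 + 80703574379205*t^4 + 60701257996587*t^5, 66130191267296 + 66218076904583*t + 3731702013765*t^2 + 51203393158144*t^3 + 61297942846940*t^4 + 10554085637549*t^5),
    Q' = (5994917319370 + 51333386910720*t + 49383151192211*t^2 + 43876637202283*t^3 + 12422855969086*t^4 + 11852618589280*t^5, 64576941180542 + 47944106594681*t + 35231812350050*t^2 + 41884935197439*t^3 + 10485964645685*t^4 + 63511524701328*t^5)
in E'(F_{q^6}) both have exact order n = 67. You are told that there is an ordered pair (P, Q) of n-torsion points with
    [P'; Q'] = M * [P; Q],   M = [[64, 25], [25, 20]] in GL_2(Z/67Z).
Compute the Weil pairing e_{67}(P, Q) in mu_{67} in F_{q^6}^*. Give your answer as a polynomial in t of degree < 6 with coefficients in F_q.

29650835491556 + 13030493977773*t + 10262786491690*t^2 + 40872713962385*t^3 + 19646653724806*t^4 + 35540257186989*t^5

Since e_{67}(P,P)=e_{67}(Q,Q)=1 and e_{67}(Q,P)=e_{67}(P,Q)^{-1}, expanding e_{67}(64*P + 25*Q,25*P + 20*Q) leaves e(P,Q)^det(M).
So e_{67}(P,Q) = e_{67}(P',Q')^{58}, since 52*58 = 1 mod 67.
Montgomery->Weierstrass: x_W = 14508457220162*x+19609632377736, y_W=14508457220162*y on F_{88863040937653}; lands on y^2=x^3+47432549676140.
Miller loop for e_{67} over F_{88863040937653^6}: bits of 67 = 1000011; 6 double steps + 2 add steps, l/v at each.
The quotient is 77758224219027 + 83247548942262*t + 6315234573510*t^2 + 73033280275587*t^3 + 6251890254141*t^4 + 67118827108062*t^5.
Raise to 58: e(P,Q) = 29650835491556 + 13030493977773*t + 10262786491690*t^2 + 40872713962385*t^3 + 19646653724806*t^4 + 35540257186989*t^5 in mu_{67}.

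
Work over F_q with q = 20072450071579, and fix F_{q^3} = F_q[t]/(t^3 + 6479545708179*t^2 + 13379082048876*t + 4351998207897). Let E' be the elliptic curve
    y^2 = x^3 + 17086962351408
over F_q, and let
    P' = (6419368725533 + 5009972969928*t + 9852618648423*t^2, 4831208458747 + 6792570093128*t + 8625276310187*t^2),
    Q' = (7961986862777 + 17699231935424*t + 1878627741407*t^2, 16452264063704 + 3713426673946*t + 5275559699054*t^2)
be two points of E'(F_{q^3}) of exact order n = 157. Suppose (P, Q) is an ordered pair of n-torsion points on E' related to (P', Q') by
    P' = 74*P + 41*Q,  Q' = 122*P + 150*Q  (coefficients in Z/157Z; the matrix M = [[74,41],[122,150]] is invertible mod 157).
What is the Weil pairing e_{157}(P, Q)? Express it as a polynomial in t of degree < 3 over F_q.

The 157-Weil pairing on E[157] over F_{20072450071579} is alternating-bilinear: e_{157}(P',Q') = e_{157}(P,Q)^det(M).
Hence e(P,Q) = e(P',Q')^{113} where 113 = 132^{-1} mod 157.
Miller loop for e_{157} over F_{20072450071579^3}: bits of 157 = 10011101; 7 double steps + 4 add steps, l/v at each.
Miller gives e_{157}(P',Q') = 17405188584352 + 19879305153219*t + 18867537546482*t^2 in F_{20072450071579^3}.
Hence e(P,Q) = 2090107924477 + 4773031129268*t + 983520015226*t^2 in F_{20072450071579^3}^*.

2090107924477 + 4773031129268*t + 983520015226*t^2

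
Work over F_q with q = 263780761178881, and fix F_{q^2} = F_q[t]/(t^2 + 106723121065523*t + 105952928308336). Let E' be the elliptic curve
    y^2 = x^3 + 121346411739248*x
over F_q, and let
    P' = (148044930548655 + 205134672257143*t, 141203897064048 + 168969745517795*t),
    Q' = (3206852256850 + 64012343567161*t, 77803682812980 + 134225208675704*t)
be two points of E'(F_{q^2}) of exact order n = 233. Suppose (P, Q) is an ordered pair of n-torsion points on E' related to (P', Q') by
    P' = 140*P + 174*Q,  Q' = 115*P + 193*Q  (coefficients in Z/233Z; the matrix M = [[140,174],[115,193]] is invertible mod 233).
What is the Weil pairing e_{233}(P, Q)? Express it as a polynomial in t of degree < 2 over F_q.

The 233-Weil pairing on E[233] over F_{263780761178881} is alternating-bilinear: e_{233}(P',Q') = e_{233}(P,Q)^det(M).
140*193 - 174*115 = 7010; reduced mod 233: det = 20, inverse 35.
Miller loop for e_{233} over F_{263780761178881^2}: bits of 233 = 11101001; 7 double steps + 4 add steps, l/v at each.
e_{233}(P',Q') = 233777863184090 + 34659726382864*t.
Thus e_{233}(P,Q) = 38379046632860 + 124416938437319*t.

38379046632860 + 124416938437319*t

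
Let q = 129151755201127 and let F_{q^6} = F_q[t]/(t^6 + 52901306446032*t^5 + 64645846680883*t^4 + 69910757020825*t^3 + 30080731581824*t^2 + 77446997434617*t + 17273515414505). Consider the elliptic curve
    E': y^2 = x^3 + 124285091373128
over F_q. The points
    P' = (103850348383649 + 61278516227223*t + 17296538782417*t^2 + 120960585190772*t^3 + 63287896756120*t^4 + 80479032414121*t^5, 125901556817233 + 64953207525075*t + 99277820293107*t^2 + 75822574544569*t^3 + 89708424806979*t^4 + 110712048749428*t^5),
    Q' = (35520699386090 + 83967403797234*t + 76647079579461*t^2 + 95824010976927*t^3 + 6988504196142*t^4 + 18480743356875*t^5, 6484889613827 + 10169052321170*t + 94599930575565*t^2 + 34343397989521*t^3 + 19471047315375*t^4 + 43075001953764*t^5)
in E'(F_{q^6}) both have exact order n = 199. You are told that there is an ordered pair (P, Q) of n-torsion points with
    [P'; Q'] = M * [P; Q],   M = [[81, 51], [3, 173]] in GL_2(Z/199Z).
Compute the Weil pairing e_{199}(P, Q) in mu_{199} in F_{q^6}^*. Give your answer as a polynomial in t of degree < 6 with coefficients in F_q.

Since e_{199}(P,P)=e_{199}(Q,Q)=1 and e_{199}(Q,P)=e_{199}(P,Q)^{-1}, expanding e_{199}(81*P + 51*Q,3*P + 173*Q) leaves e(P,Q)^det(M).
So e_{199}(P,Q) = e_{199}(P',Q')^{54}, since 129*54 = 1 mod 199.
Run Miller on y^2=x^3+124285091373128 over F_{129151755201127}: ladder 11000111 (8 bits); e = f_P(D_Q)/f_Q(D_P).
Result: e(P',Q') = 48854514956530 + 108814249958042*t + 116969273727033*t^2 + 65089522971529*t^3 + 38944999604774*t^4 + 31042643729126*t^5.
e_{199}(P,Q) = (48854514956530 + 108814249958042*t + 116969273727033*t^2 + 65089522971529*t^3 + 38944999604774*t^4 + 31042643729126*t^5)^{54} = 62409722114971 + 85994545126206*t + 122926283791251*t^2 + 125477170795857*t^3 + 29254236819164*t^4 + 48677920201488*t^5.

62409722114971 + 85994545126206*t + 122926283791251*t^2 + 125477170795857*t^3 + 29254236819164*t^4 + 48677920201488*t^5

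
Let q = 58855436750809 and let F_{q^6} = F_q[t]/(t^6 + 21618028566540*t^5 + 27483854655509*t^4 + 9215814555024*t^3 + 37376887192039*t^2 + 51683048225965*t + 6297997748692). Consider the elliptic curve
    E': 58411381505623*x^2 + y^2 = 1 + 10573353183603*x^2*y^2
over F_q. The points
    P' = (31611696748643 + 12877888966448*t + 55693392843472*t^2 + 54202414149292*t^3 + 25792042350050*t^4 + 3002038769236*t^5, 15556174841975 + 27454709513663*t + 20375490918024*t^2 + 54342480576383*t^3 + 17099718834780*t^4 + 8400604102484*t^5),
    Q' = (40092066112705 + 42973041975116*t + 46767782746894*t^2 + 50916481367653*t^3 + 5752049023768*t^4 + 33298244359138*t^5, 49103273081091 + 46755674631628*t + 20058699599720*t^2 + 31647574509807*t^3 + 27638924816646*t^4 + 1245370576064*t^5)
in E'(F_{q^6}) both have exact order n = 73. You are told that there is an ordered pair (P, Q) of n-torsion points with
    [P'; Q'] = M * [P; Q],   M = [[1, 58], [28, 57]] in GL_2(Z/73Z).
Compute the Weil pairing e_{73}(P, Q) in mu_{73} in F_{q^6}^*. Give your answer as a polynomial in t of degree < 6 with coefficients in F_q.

17932179254393 + 10605464535546*t + 52654663671610*t^2 + 8447894672119*t^3 + 15343441495627*t^4 + 16692866018437*t^5

e_{73} is bilinear + alternating on E[73], so e_{73}(1*P + 58*Q, 28*P + 57*Q) = e_{73}(P,Q)^(1*57-58*28).
So e_{73}(P,Q) = e_{73}(P',Q')^{15}, since 39*15 = 1 mod 73.
Edwards->Montgomery: u=(1+y)/(1-y), v=u/x -> 35109052322491v^2=u^3+51949883039133u^2+u; then x_W=11959507080505u+31115934698474: y^2=x^3+50685809624533*x+34545569211007.
Build f_{73,P'} and f_{73,Q'} via the 7-bit ladder of 73=1001001_2; evaluate at shifted divisors; quotient in F_{58855436750809^6}.
f_P(D_Q)/f_Q(D_P) = 8043387050911 + 52067892425664*t + 18350188072160*t^2 + 34655664667224*t^3 + 11223586619247*t^4 + 39572914578832*t^5.
Hence e(P,Q) = 17932179254393 + 10605464535546*t + 52654663671610*t^2 + 8447894672119*t^3 + 15343441495627*t^4 + 16692866018437*t^5 in F_{58855436750809^6}^*.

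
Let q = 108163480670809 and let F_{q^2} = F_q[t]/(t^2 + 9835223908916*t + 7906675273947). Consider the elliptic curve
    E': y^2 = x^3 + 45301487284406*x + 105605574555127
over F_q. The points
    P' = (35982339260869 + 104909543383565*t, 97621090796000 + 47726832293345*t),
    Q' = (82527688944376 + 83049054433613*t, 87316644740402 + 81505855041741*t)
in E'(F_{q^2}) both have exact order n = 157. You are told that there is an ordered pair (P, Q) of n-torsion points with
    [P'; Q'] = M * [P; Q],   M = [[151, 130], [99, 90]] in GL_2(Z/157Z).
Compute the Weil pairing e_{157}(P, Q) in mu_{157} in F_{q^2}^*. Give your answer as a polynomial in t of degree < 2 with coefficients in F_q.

Since e_{157}(P,P)=e_{157}(Q,Q)=1 and e_{157}(Q,P)=e_{157}(P,Q)^{-1}, expanding e_{157}(151*P + 130*Q,99*P + 90*Q) leaves e(P,Q)^det(M).
det(M) mod 157 = 92; its inverse in (Z/157)^* is 128 (check: 92*128 mod 157 = 1).
Miller loop for e_{157} over F_{108163480670809^2}: bits of 157 = 10011101; 7 double steps + 4 add steps, l/v at each.
So e_{157}(P',Q') = 4979036494801 + 10049892683924*t.
Hence e(P,Q) = 80484494441223 + 56882788709002*t in F_{108163480670809^2}^*.

80484494441223 + 56882788709002*t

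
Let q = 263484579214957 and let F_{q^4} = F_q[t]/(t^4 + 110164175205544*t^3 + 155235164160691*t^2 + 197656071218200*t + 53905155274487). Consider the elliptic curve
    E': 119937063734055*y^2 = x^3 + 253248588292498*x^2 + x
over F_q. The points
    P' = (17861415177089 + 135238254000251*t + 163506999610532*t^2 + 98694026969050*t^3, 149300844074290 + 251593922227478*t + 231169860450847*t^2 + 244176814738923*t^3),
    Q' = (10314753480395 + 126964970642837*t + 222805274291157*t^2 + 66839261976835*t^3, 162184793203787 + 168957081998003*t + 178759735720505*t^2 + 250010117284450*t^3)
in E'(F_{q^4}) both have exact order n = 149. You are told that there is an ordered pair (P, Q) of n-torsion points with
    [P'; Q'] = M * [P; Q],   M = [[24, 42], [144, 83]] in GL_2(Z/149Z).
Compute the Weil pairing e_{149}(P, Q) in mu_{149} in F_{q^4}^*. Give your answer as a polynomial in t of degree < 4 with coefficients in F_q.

Under M = [[24,42],[144,83]] in GL_2(Z/149), e_{149}(P',Q') = e_{149}(P,Q)^(24*83-42*144 mod 149).
det M = 24*83 - 42*144 = -4056 = 116 (mod 149); 116^{-1} = 9 (mod 149).
(x,y)|->(60251114139684x+167253102532505,60251114139684y) sends E' to y^2=x^3+98199958031358*x+130269108704136.
n = 149 = (10010101)_2 (8 bits, wt 4); accumulate f_{149,P'}(Q'+S)/f_{149,P'}(S) along the 7-step ladder.
e_{149}(P',Q') = 226438144726714 + 45246280104155*t + 205058728675703*t^2 + 153214498895930*t^3.
Thus e_{149}(P,Q) = 184078377922726 + 83516301428947*t + 67121518755645*t^2 + 206141568794257*t^3.

184078377922726 + 83516301428947*t + 67121518755645*t^2 + 206141568794257*t^3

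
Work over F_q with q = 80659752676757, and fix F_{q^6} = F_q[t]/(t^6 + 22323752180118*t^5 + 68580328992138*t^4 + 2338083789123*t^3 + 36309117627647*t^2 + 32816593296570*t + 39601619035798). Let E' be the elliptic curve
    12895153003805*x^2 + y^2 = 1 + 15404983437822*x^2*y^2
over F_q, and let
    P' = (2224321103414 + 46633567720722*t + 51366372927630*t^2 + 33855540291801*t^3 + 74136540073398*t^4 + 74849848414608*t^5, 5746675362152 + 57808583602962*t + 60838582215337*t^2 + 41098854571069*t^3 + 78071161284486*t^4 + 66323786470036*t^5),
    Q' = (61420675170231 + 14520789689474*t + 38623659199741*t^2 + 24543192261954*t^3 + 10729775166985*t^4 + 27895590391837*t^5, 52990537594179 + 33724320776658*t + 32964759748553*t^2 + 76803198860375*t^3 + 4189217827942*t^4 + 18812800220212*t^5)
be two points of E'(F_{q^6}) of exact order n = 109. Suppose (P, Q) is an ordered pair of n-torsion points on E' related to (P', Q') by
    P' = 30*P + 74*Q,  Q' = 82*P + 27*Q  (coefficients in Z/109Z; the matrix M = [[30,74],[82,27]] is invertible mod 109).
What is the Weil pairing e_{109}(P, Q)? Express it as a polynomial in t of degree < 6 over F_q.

e_{109}(aP+bQ,cP+dQ) = e_{109}(P,Q)^(ad-bc); with (a,b,c,d)=(30,74,82,27) this gives the det-109 law.
So e_{109}(P,Q) = e_{109}(P',Q')^{88}, since 83*88 = 1 mod 109.
Edwards->Montgomery: u=(1+y)/(1-y), v=u/x -> 51955364476548v^2=u^3+71517497551635u^2+u; then x_W=19537480560685u+71933149970902: y^2=x^3+35116597380235*x+37907976797580.
Miller loop for e_{109} over F_{80659752676757^6}: bits of 109 = 1101101; 6 double steps + 4 add steps, l/v at each.
So e_{109}(P',Q') = 34144789245966 + 41334990873356*t + 56073994014241*t^2 + 77187471141690*t^3 + 16681446289236*t^4 + 26158571189311*t^5.
Thus e_{109}(P,Q) = 71013309572638 + 13729166945134*t + 21355981506064*t^2 + 38167746581250*t^3 + 46910763433403*t^4 + 25000908775276*t^5.

71013309572638 + 13729166945134*t + 21355981506064*t^2 + 38167746581250*t^3 + 46910763433403*t^4 + 25000908775276*t^5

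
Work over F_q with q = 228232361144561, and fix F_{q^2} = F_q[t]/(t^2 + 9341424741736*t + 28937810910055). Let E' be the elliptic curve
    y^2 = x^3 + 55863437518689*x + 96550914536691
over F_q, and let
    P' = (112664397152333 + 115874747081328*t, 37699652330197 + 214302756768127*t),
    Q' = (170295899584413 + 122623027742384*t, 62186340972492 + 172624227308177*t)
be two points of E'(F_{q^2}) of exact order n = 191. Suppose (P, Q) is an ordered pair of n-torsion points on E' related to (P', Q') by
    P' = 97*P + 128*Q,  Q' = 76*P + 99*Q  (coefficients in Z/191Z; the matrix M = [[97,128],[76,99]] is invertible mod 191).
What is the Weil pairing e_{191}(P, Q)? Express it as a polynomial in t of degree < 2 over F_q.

54760710935565 + 195332398272330*t

Since e_{191}(P,P)=e_{191}(Q,Q)=1 and e_{191}(Q,P)=e_{191}(P,Q)^{-1}, expanding e_{191}(97*P + 128*Q,76*P + 99*Q) leaves e(P,Q)^det(M).
97*99 - 128*76 = -125; reduced mod 191: det = 66, inverse 55.
Build f_{191,P'} and f_{191,Q'} via the 8-bit ladder of 191=10111111_2; evaluate at shifted divisors; quotient in F_{228232361144561^2}.
So e_{191}(P',Q') = 10404930350563 + 12347591202420*t.
Hence e(P,Q) = 54760710935565 + 195332398272330*t in F_{228232361144561^2}^*.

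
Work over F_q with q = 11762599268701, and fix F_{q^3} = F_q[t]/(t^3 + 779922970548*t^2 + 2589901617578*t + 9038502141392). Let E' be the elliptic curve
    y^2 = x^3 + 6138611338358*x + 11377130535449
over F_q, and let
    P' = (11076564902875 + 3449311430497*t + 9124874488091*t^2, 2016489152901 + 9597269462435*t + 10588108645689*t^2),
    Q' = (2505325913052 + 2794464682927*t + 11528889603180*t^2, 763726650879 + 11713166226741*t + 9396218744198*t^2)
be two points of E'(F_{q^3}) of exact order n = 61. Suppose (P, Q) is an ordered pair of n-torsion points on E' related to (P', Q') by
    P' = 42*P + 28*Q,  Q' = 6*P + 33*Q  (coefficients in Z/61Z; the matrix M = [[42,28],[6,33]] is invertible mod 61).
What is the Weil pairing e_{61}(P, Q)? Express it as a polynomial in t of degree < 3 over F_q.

Alternating bilinearity on E[61] (values in mu_{61} in F_{11762599268701^3}) gives e(P',Q') = e(P,Q)^det(M).
42*33 - 28*6 = 1218; reduced mod 61: det = 59, inverse 30.
n = 61 = (111101)_2 (6 bits, wt 5); accumulate f_{61,P'}(Q'+S)/f_{61,P'}(S) along the 5-step ladder.
f_P(D_Q)/f_Q(D_P) = 1215827379529 + 5992642527853*t + 10256261693586*t^2.
e_{61}(P,Q) = (1215827379529 + 5992642527853*t + 10256261693586*t^2)^{30} = 2353003453353 + 7526941897409*t + 10242662503139*t^2.

2353003453353 + 7526941897409*t + 10242662503139*t^2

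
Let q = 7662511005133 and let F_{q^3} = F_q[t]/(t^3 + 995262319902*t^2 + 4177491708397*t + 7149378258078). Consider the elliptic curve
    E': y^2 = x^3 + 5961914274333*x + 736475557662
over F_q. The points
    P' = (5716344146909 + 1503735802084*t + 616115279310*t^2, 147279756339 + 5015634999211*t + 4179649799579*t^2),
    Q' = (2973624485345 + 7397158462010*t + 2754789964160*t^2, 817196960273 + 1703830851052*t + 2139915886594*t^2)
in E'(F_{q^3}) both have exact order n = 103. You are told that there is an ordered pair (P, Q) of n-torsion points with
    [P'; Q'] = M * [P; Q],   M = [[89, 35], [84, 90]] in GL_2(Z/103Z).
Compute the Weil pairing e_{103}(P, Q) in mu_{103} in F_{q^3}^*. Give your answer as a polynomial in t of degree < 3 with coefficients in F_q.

e_{103} is bilinear + alternating on E[103], so e_{103}(89*P + 35*Q, 84*P + 90*Q) = e_{103}(P,Q)^(89*90-35*84).
Hence e(P,Q) = e(P',Q')^{9} where 9 = 23^{-1} mod 103.
Double-and-add over 1100111: 7-1 doublings, 5-1 additions; each step l_{T,T}/v_{2T} or l_{T,P'}/v at Q'+S for random S.
So e_{103}(P',Q') = 5894474358607 + 4162949067654*t + 3530885677737*t^2.
e_{103}(P,Q) = (5894474358607 + 4162949067654*t + 3530885677737*t^2)^{9} = 4740066460994 + 5116991503480*t + 6272328378997*t^2.

4740066460994 + 5116991503480*t + 6272328378997*t^2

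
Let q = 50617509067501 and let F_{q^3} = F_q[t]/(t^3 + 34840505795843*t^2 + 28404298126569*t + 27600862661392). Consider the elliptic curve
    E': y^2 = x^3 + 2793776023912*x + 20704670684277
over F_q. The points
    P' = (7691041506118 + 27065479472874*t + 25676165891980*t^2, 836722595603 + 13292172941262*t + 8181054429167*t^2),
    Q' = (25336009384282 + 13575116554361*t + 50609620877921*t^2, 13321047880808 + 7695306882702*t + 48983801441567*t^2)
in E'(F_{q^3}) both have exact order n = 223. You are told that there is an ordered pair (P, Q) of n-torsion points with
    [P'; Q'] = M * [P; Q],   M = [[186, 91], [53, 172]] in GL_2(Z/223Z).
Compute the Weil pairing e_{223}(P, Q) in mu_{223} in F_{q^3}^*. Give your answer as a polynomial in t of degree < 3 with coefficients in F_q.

Under M = [[186,91],[53,172]] in GL_2(Z/223), e_{223}(P',Q') = e_{223}(P,Q)^(186*172-91*53 mod 223).
det(M) mod 223 = 186; its inverse in (Z/223)^* is 6 (check: 186*6 mod 223 = 1).
n = 223 = (11011111)_2 (8 bits, wt 7); accumulate f_{223,P'}(Q'+S)/f_{223,P'}(S) along the 7-step ladder.
The quotient is 17031707845157 + 4797310870268*t + 45206481578060*t^2.
(17031707845157 + 4797310870268*t + 45206481578060*t^2)^{6} mod (50617509067501,f) = 1464552178224 + 1686995537415*t + 47928283703616*t^2.

1464552178224 + 1686995537415*t + 47928283703616*t^2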